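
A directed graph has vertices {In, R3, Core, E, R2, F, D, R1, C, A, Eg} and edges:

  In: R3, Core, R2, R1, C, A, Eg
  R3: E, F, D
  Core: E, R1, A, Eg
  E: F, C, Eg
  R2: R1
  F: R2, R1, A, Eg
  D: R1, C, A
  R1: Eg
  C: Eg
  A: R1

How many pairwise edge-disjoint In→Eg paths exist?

Assign every edge capacity 1; by Menger, the answer equals the max flow.
Path In→Eg (+1); total 1.
Path In→Core→Eg (+1); total 2.
Path In→R1→Eg (+1); total 3.
Path In→C→Eg (+1); total 4.
Path In→R3→E→Eg (+1); total 5.
No residual In→Eg path; max flow = 5.
Certifying cut of size 5: {In→C, In→Core, In→Eg, In→R3, R1→Eg}.

5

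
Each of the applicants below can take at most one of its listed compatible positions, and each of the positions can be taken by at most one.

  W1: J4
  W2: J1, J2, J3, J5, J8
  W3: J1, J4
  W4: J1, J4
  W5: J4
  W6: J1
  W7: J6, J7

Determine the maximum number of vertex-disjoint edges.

Unit-capacity flow: source→left, listed edges, right→sink; max matching = max flow.
Augmenting path W1→J4 (+1); matched 1.
Augmenting path W2→J1 (+1); matched 2.
Augmenting path W7→J6 (+1); matched 3.
Augmenting path W3→J1→W2→J2 (+1); matched 4.
No augmenting path remains; maximum matching = 4.
König certificate: {W2, W7, J1, J4} is a vertex cover of size 4 (every listed pair touches it), so no matching can be larger.

4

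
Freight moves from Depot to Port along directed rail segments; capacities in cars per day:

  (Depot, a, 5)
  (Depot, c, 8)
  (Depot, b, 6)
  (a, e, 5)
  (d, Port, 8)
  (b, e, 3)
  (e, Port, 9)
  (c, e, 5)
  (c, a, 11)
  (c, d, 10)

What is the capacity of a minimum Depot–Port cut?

Augment Depot→a→e→Port: bottleneck 5, flow now 5.
Augment Depot→b→e→Port: bottleneck 3, flow now 8.
Augment Depot→c→d→Port: bottleneck 8, flow now 16.
No augmenting path remains; maximum flow = 16.
By max-flow min-cut, the minimum cut capacity equals the max flow.
In the residual graph, reachable from Depot: {Depot, b}.
Min-cut edges: Depot→a (5), Depot→c (8), b→e (3); capacity 5 + 8 + 3 = 16.

16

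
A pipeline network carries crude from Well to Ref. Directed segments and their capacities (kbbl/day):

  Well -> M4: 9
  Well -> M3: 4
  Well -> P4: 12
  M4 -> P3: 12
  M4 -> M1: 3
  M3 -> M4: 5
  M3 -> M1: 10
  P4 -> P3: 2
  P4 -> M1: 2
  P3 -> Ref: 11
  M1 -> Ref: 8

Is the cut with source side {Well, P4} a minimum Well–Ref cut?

Given cut capacity: 9 + 4 + 2 + 2 = 17.
Augment Well→M4→P3→Ref: bottleneck 9, flow now 9.
Augment Well→M3→M1→Ref: bottleneck 4, flow now 13.
Augment Well→P4→P3→Ref: bottleneck 2, flow now 15.
Augment Well→P4→M1→Ref: bottleneck 2, flow now 17.
No augmenting path remains; maximum flow = 17.
Cut capacity 17 equals the max flow, so it is a minimum cut.

Yes — it is a minimum cut (capacity 17).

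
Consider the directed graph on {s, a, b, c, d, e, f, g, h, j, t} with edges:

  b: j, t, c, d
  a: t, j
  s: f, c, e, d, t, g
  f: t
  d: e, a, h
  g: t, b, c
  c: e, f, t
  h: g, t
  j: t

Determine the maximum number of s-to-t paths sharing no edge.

5

Assign every edge capacity 1; by Menger, the answer equals the max flow.
Path s→t (+1); total 1.
Path s→c→t (+1); total 2.
Path s→f→t (+1); total 3.
Path s→g→t (+1); total 4.
Path s→d→a→t (+1); total 5.
No residual s→t path; max flow = 5.
Certifying cut of size 5: {s→c, s→d, s→f, s→g, s→t}.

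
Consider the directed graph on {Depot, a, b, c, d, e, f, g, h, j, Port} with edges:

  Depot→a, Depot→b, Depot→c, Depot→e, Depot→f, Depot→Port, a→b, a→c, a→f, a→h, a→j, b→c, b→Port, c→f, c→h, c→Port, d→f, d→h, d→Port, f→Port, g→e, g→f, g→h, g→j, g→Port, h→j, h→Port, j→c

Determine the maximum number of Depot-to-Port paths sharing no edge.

5

Assign every edge capacity 1; by Menger, the answer equals the max flow.
Path Depot→Port (+1); total 1.
Path Depot→b→Port (+1); total 2.
Path Depot→c→Port (+1); total 3.
Path Depot→f→Port (+1); total 4.
Path Depot→a→h→Port (+1); total 5.
No residual Depot→Port path; max flow = 5.
Certifying cut of size 5: {Depot→Port, Depot→a, Depot→b, Depot→c, Depot→f}.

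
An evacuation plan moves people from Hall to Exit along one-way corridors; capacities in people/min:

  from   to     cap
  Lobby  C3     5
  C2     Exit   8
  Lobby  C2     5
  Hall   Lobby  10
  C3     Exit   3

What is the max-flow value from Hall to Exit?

8

Augment Hall→Lobby→C2→Exit: bottleneck 5, flow now 5.
Augment Hall→Lobby→C3→Exit: bottleneck 3, flow now 8.
No augmenting path remains; maximum flow = 8.
In the residual graph, reachable from Hall: {Hall, Lobby, C3}.
Min-cut edges: Lobby→C2 (5), C3→Exit (3); capacity 5 + 3 = 8.
This cut is saturated, so no flow can exceed 8.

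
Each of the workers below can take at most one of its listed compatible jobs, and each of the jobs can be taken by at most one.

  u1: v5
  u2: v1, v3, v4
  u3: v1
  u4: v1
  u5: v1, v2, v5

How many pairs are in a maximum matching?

Unit-capacity flow: source→left, listed edges, right→sink; max matching = max flow.
Augmenting path u1→v5 (+1); matched 1.
Augmenting path u2→v1 (+1); matched 2.
Augmenting path u5→v2 (+1); matched 3.
Augmenting path u3→v1→u2→v3 (+1); matched 4.
No augmenting path remains; maximum matching = 4.
König certificate: {u1, u2, u5, v1} is a vertex cover of size 4 (every listed pair touches it), so no matching can be larger.

4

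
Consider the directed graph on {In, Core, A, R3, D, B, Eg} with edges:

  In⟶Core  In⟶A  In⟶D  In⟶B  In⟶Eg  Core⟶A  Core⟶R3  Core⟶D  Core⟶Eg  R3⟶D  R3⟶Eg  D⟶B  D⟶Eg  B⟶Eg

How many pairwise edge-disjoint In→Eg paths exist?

Assign every edge capacity 1; by Menger, the answer equals the max flow.
Path In→Eg (+1); total 1.
Path In→Core→Eg (+1); total 2.
Path In→D→Eg (+1); total 3.
Path In→B→Eg (+1); total 4.
No residual In→Eg path; max flow = 4.
Certifying cut of size 4: {In→B, In→Core, In→D, In→Eg}.

4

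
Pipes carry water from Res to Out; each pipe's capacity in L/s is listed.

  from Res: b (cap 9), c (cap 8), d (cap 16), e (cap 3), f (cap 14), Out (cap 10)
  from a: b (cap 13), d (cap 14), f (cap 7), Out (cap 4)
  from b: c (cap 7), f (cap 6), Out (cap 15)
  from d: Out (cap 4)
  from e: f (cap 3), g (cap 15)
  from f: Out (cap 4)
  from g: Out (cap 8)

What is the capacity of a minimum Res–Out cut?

30

Augment Res→Out: bottleneck 10, flow now 10.
Augment Res→b→Out: bottleneck 9, flow now 19.
Augment Res→d→Out: bottleneck 4, flow now 23.
Augment Res→f→Out: bottleneck 4, flow now 27.
Augment Res→e→g→Out: bottleneck 3, flow now 30.
No augmenting path remains; maximum flow = 30.
By max-flow min-cut, the minimum cut capacity equals the max flow.
In the residual graph, reachable from Res: {Res, c, d, f}.
Min-cut edges: Res→b (9), Res→e (3), Res→Out (10), d→Out (4), f→Out (4); capacity 9 + 3 + 10 + 4 + 4 = 30.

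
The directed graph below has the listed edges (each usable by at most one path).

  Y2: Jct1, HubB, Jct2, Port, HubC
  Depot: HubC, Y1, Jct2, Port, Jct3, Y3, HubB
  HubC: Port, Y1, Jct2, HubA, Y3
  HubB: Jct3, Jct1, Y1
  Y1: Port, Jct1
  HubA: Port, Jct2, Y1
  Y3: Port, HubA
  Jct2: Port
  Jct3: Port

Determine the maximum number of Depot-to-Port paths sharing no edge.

6

Assign every edge capacity 1; by Menger, the answer equals the max flow.
Path Depot→Port (+1); total 1.
Path Depot→HubC→Port (+1); total 2.
Path Depot→Y3→Port (+1); total 3.
Path Depot→Jct2→Port (+1); total 4.
Path Depot→Jct3→Port (+1); total 5.
Path Depot→Y1→Port (+1); total 6.
No residual Depot→Port path; max flow = 6.
Certifying cut of size 6: {Depot→HubC, Depot→Jct2, Depot→Port, Depot→Y3, Jct3→Port, Y1→Port}.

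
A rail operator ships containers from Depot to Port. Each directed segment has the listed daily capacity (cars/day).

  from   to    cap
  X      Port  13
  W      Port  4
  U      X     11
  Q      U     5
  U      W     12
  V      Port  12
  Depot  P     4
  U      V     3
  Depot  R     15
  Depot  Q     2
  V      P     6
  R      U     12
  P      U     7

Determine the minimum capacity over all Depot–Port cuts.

Augment Depot→P→U→V→Port: bottleneck 3, flow now 3.
Augment Depot→P→U→W→Port: bottleneck 1, flow now 4.
Augment Depot→Q→U→W→Port: bottleneck 2, flow now 6.
Augment Depot→R→U→W→Port: bottleneck 1, flow now 7.
Augment Depot→R→U→X→Port: bottleneck 11, flow now 18.
No augmenting path remains; maximum flow = 18.
By max-flow min-cut, the minimum cut capacity equals the max flow.
In the residual graph, reachable from Depot: {Depot, R}.
Min-cut edges: Depot→P (4), Depot→Q (2), R→U (12); capacity 4 + 2 + 12 = 18.

18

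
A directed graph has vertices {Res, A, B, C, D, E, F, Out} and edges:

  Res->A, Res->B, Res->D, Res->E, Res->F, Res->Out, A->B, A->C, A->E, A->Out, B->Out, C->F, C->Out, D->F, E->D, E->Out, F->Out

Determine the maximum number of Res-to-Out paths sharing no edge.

Assign every edge capacity 1; by Menger, the answer equals the max flow.
Path Res→Out (+1); total 1.
Path Res→A→Out (+1); total 2.
Path Res→B→Out (+1); total 3.
Path Res→E→Out (+1); total 4.
Path Res→F→Out (+1); total 5.
No residual Res→Out path; max flow = 5.
Certifying cut of size 5: {F→Out, Res→A, Res→B, Res→E, Res→Out}.

5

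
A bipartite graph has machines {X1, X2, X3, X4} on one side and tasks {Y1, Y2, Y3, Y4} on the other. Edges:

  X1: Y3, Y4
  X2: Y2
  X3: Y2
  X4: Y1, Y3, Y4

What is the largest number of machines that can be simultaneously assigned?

3

Unit-capacity flow: source→left, listed edges, right→sink; max matching = max flow.
Augmenting path X1→Y3 (+1); matched 1.
Augmenting path X2→Y2 (+1); matched 2.
Augmenting path X4→Y1 (+1); matched 3.
No augmenting path remains; maximum matching = 3.
König certificate: {X1, X4, Y2} is a vertex cover of size 3 (every listed pair touches it), so no matching can be larger.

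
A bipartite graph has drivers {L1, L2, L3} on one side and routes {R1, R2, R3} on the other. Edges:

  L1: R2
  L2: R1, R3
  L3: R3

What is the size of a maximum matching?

Unit-capacity flow: source→left, listed edges, right→sink; max matching = max flow.
Augmenting path L1→R2 (+1); matched 1.
Augmenting path L2→R1 (+1); matched 2.
Augmenting path L3→R3 (+1); matched 3.
No augmenting path remains; maximum matching = 3.
König certificate: {L1, L2, L3} is a vertex cover of size 3 (every listed pair touches it), so no matching can be larger.

3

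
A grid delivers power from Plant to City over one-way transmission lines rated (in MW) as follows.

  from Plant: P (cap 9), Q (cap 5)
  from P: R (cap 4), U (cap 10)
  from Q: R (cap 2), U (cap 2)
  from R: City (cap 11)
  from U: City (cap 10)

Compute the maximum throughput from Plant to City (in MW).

13

Augment Plant→P→R→City: bottleneck 4, flow now 4.
Augment Plant→P→U→City: bottleneck 5, flow now 9.
Augment Plant→Q→R→City: bottleneck 2, flow now 11.
Augment Plant→Q→U→City: bottleneck 2, flow now 13.
No augmenting path remains; maximum flow = 13.
In the residual graph, reachable from Plant: {Plant, Q}.
Min-cut edges: Plant→P (9), Q→R (2), Q→U (2); capacity 9 + 2 + 2 = 13.
This cut is saturated, so no flow can exceed 13.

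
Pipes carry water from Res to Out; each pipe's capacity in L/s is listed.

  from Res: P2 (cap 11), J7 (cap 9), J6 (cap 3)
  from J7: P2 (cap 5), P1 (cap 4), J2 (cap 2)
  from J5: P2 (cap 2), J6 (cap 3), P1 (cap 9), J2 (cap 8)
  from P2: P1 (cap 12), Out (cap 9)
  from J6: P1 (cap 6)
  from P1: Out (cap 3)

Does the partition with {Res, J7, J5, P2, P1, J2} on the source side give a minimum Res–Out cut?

Given cut capacity: 3 + 3 + 9 + 3 = 18.
Augment Res→P2→Out: bottleneck 9, flow now 9.
Augment Res→J7→P1→Out: bottleneck 3, flow now 12.
No augmenting path remains; maximum flow = 12.
In the residual graph, reachable from Res: {Res, J7, P2, J6, P1, J2}.
Min-cut edges: P2→Out (9), P1→Out (3); capacity 9 + 3 = 12.
Cut capacity 18 exceeds the max flow 12, so it is not minimum.

No — its capacity is 18, but the minimum cut has capacity 12.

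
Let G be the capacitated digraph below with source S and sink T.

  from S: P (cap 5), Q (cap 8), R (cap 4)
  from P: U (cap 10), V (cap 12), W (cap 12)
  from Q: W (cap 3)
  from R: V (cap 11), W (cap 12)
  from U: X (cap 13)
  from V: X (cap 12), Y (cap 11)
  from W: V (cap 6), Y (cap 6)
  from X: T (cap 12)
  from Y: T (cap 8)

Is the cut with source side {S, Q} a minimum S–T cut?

Given cut capacity: 5 + 4 + 3 = 12.
Augment S→P→U→X→T: bottleneck 5, flow now 5.
Augment S→Q→W→Y→T: bottleneck 3, flow now 8.
Augment S→R→V→X→T: bottleneck 4, flow now 12.
No augmenting path remains; maximum flow = 12.
Cut capacity 12 equals the max flow, so it is a minimum cut.

Yes — it is a minimum cut (capacity 12).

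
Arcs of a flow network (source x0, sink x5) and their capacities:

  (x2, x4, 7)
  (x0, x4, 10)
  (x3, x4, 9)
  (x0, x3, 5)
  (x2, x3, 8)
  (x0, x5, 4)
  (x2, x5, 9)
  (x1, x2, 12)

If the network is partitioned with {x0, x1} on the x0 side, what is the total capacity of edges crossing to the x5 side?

31

Edges leaving {x0, x1}: x0→x3 (5), x0→x4 (10), x0→x5 (4), x1→x2 (12).
Cut capacity = 5 + 10 + 4 + 12 = 31.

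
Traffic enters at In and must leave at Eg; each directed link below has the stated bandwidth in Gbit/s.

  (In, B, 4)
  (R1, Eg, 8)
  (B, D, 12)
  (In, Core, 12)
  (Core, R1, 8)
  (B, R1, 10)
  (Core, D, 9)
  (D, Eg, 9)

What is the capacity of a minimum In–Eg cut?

16

Augment In→Core→D→Eg: bottleneck 9, flow now 9.
Augment In→Core→R1→Eg: bottleneck 3, flow now 12.
Augment In→B→R1→Eg: bottleneck 4, flow now 16.
No augmenting path remains; maximum flow = 16.
By max-flow min-cut, the minimum cut capacity equals the max flow.
In the residual graph, reachable from In: {In}.
Min-cut edges: In→Core (12), In→B (4); capacity 12 + 4 = 16.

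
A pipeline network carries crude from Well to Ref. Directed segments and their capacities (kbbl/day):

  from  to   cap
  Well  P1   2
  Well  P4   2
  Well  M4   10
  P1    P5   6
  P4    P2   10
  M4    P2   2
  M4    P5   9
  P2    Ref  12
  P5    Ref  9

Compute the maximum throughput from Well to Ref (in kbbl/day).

13

Augment Well→P1→P5→Ref: bottleneck 2, flow now 2.
Augment Well→P4→P2→Ref: bottleneck 2, flow now 4.
Augment Well→M4→P2→Ref: bottleneck 2, flow now 6.
Augment Well→M4→P5→Ref: bottleneck 7, flow now 13.
No augmenting path remains; maximum flow = 13.
In the residual graph, reachable from Well: {Well, P1, M4, P5}.
Min-cut edges: Well→P4 (2), M4→P2 (2), P5→Ref (9); capacity 2 + 2 + 9 = 13.
This cut is saturated, so no flow can exceed 13.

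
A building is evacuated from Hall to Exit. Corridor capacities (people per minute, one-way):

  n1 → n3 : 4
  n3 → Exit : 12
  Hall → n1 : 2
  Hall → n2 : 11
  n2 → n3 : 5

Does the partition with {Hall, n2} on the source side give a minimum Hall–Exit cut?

Yes — it is a minimum cut (capacity 7).

Given cut capacity: 2 + 5 = 7.
Augment Hall→n1→n3→Exit: bottleneck 2, flow now 2.
Augment Hall→n2→n3→Exit: bottleneck 5, flow now 7.
No augmenting path remains; maximum flow = 7.
Cut capacity 7 equals the max flow, so it is a minimum cut.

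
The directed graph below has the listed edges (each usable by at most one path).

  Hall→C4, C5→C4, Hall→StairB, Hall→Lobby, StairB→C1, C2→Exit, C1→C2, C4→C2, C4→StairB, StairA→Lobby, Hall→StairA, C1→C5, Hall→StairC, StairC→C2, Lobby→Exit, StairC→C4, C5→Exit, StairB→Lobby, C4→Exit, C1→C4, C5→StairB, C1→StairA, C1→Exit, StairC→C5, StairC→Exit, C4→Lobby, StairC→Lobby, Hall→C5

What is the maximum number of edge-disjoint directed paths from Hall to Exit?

5

Assign every edge capacity 1; by Menger, the answer equals the max flow.
Path Hall→C5→Exit (+1); total 1.
Path Hall→StairC→Exit (+1); total 2.
Path Hall→C4→Exit (+1); total 3.
Path Hall→Lobby→Exit (+1); total 4.
Path Hall→StairB→C1→Exit (+1); total 5.
No residual Hall→Exit path; max flow = 5.
Certifying cut of size 5: {Hall→C4, Hall→C5, Hall→StairB, Hall→StairC, Lobby→Exit}.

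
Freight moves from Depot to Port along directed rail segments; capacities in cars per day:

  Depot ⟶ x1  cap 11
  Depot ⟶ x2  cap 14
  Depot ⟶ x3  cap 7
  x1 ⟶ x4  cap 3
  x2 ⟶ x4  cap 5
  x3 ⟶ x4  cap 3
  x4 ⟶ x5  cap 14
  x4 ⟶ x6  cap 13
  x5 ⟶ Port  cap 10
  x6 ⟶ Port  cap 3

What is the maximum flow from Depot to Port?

Augment Depot→x1→x4→x5→Port: bottleneck 3, flow now 3.
Augment Depot→x2→x4→x5→Port: bottleneck 5, flow now 8.
Augment Depot→x3→x4→x5→Port: bottleneck 2, flow now 10.
Augment Depot→x3→x4→x6→Port: bottleneck 1, flow now 11.
No augmenting path remains; maximum flow = 11.
In the residual graph, reachable from Depot: {Depot, x1, x2, x3}.
Min-cut edges: x1→x4 (3), x2→x4 (5), x3→x4 (3); capacity 3 + 5 + 3 = 11.
This cut is saturated, so no flow can exceed 11.

11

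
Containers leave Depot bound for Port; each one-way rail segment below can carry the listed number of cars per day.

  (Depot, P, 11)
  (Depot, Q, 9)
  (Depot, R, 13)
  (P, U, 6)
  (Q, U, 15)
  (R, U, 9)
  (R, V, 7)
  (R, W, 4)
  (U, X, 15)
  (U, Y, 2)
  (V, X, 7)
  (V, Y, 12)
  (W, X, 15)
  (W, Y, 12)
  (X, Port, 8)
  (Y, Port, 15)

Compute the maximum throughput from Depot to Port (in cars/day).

21

Augment Depot→P→U→X→Port: bottleneck 6, flow now 6.
Augment Depot→Q→U→X→Port: bottleneck 2, flow now 8.
Augment Depot→Q→U→Y→Port: bottleneck 2, flow now 10.
Augment Depot→R→V→Y→Port: bottleneck 7, flow now 17.
Augment Depot→R→W→Y→Port: bottleneck 4, flow now 21.
No augmenting path remains; maximum flow = 21.
In the residual graph, reachable from Depot: {Depot, P, Q, R, U, X}.
Min-cut edges: R→V (7), R→W (4), U→Y (2), X→Port (8); capacity 7 + 4 + 2 + 8 = 21.
This cut is saturated, so no flow can exceed 21.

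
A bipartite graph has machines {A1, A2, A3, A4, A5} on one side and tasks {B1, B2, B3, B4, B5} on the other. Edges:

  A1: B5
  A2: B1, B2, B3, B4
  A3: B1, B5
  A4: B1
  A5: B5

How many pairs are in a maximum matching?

Unit-capacity flow: source→left, listed edges, right→sink; max matching = max flow.
Augmenting path A1→B5 (+1); matched 1.
Augmenting path A2→B1 (+1); matched 2.
Augmenting path A3→B1→A2→B2 (+1); matched 3.
No augmenting path remains; maximum matching = 3.
König certificate: {A2, B1, B5} is a vertex cover of size 3 (every listed pair touches it), so no matching can be larger.

3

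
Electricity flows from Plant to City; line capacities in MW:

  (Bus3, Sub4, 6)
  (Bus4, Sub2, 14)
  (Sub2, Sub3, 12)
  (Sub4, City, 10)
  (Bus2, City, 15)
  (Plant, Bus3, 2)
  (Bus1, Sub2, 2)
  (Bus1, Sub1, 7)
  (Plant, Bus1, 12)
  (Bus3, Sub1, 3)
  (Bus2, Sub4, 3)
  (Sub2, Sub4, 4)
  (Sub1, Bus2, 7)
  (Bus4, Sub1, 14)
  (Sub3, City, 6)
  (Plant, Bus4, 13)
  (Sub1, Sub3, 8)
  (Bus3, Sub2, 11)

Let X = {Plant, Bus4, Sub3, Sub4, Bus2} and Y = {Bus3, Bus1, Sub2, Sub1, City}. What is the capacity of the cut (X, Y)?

Edges leaving {Plant, Bus4, Sub3, Sub4, Bus2}: Plant→Bus3 (2), Plant→Bus1 (12), Bus4→Sub2 (14), Bus4→Sub1 (14), Sub3→City (6), Sub4→City (10), Bus2→City (15).
Cut capacity = 2 + 12 + 14 + 14 + 6 + 10 + 15 = 73.

73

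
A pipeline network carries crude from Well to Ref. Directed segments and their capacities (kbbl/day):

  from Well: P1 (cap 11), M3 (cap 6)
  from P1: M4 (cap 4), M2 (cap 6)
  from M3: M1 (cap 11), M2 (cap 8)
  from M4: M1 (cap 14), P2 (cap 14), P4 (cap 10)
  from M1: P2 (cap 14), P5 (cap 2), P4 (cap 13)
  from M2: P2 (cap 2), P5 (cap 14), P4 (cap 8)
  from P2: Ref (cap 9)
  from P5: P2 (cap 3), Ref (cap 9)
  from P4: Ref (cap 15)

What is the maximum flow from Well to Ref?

16

Augment Well→P1→M4→P2→Ref: bottleneck 4, flow now 4.
Augment Well→P1→M2→P2→Ref: bottleneck 2, flow now 6.
Augment Well→P1→M2→P5→Ref: bottleneck 4, flow now 10.
Augment Well→M3→M1→P2→Ref: bottleneck 3, flow now 13.
Augment Well→M3→M1→P5→Ref: bottleneck 2, flow now 15.
Augment Well→M3→M1→P4→Ref: bottleneck 1, flow now 16.
No augmenting path remains; maximum flow = 16.
In the residual graph, reachable from Well: {Well, P1}.
Min-cut edges: Well→M3 (6), P1→M4 (4), P1→M2 (6); capacity 6 + 4 + 6 = 16.
This cut is saturated, so no flow can exceed 16.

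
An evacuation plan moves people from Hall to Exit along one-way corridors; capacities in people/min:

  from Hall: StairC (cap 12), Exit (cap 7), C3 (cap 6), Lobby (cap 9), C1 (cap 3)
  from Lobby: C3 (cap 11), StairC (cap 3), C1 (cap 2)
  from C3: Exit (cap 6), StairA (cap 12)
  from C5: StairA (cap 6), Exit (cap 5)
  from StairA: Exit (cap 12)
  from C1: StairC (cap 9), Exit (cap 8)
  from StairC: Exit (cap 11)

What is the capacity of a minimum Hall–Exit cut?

36

Augment Hall→Exit: bottleneck 7, flow now 7.
Augment Hall→C3→Exit: bottleneck 6, flow now 13.
Augment Hall→C1→Exit: bottleneck 3, flow now 16.
Augment Hall→StairC→Exit: bottleneck 11, flow now 27.
Augment Hall→Lobby→C1→Exit: bottleneck 2, flow now 29.
Augment Hall→Lobby→C3→StairA→Exit: bottleneck 7, flow now 36.
No augmenting path remains; maximum flow = 36.
By max-flow min-cut, the minimum cut capacity equals the max flow.
In the residual graph, reachable from Hall: {Hall, StairC}.
Min-cut edges: Hall→Lobby (9), Hall→C3 (6), Hall→C1 (3), Hall→Exit (7), StairC→Exit (11); capacity 9 + 6 + 3 + 7 + 11 = 36.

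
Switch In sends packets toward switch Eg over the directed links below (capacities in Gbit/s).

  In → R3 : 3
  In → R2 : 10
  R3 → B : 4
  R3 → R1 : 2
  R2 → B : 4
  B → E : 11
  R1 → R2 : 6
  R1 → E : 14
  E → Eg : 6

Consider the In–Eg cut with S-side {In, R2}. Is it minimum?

No — its capacity is 7, but the minimum cut has capacity 6.

Given cut capacity: 3 + 4 = 7.
Augment In→R3→B→E→Eg: bottleneck 3, flow now 3.
Augment In→R2→B→E→Eg: bottleneck 3, flow now 6.
No augmenting path remains; maximum flow = 6.
In the residual graph, reachable from In: {In, R3, R2, B, R1, E}.
Min-cut edges: E→Eg (6); capacity 6 = 6.
Cut capacity 7 exceeds the max flow 6, so it is not minimum.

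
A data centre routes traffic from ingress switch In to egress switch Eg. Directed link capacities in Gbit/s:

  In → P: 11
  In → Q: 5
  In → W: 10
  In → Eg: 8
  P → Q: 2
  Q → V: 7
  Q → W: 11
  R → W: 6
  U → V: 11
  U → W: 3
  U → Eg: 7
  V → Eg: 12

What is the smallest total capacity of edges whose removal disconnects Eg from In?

15

Augment In→Eg: bottleneck 8, flow now 8.
Augment In→Q→V→Eg: bottleneck 5, flow now 13.
Augment In→P→Q→V→Eg: bottleneck 2, flow now 15.
No augmenting path remains; maximum flow = 15.
By max-flow min-cut, the minimum cut capacity equals the max flow.
In the residual graph, reachable from In: {In, P, W}.
Min-cut edges: In→Q (5), In→Eg (8), P→Q (2); capacity 5 + 8 + 2 = 15.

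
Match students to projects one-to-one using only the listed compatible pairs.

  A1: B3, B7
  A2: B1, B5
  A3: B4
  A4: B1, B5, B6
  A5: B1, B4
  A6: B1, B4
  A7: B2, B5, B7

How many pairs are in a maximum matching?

6

Unit-capacity flow: source→left, listed edges, right→sink; max matching = max flow.
Augmenting path A1→B3 (+1); matched 1.
Augmenting path A2→B1 (+1); matched 2.
Augmenting path A3→B4 (+1); matched 3.
Augmenting path A4→B5 (+1); matched 4.
Augmenting path A7→B2 (+1); matched 5.
Augmenting path A5→B1→A2→B5→A4→B6 (+1); matched 6.
No augmenting path remains; maximum matching = 6.
König certificate: {A1, A2, A4, A7, B1, B4} is a vertex cover of size 6 (every listed pair touches it), so no matching can be larger.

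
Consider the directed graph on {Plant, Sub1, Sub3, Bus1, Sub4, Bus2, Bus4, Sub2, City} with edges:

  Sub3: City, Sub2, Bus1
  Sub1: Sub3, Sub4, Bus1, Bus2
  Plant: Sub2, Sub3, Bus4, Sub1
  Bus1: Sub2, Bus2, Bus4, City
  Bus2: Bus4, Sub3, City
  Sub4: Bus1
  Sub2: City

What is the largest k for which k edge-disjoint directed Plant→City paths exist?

Assign every edge capacity 1; by Menger, the answer equals the max flow.
Path Plant→Sub3→City (+1); total 1.
Path Plant→Sub2→City (+1); total 2.
Path Plant→Sub1→Bus1→City (+1); total 3.
No residual Plant→City path; max flow = 3.
Certifying cut of size 3: {Plant→Sub1, Plant→Sub2, Plant→Sub3}.

3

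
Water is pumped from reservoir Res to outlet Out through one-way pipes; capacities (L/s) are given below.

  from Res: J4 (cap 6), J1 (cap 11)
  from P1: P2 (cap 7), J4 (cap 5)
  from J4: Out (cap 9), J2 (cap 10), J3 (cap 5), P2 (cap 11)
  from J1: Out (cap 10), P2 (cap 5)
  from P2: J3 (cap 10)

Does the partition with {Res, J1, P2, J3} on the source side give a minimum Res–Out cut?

Given cut capacity: 6 + 10 = 16.
Augment Res→J4→Out: bottleneck 6, flow now 6.
Augment Res→J1→Out: bottleneck 10, flow now 16.
No augmenting path remains; maximum flow = 16.
Cut capacity 16 equals the max flow, so it is a minimum cut.

Yes — it is a minimum cut (capacity 16).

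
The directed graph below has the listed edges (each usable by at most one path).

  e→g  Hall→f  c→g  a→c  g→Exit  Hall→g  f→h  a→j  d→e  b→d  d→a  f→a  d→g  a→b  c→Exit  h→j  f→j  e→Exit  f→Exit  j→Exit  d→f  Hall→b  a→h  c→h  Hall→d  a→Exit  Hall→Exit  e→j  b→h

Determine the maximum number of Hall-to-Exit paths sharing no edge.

5

Assign every edge capacity 1; by Menger, the answer equals the max flow.
Path Hall→Exit (+1); total 1.
Path Hall→f→Exit (+1); total 2.
Path Hall→g→Exit (+1); total 3.
Path Hall→d→a→Exit (+1); total 4.
Path Hall→b→d→e→Exit (+1); total 5.
No residual Hall→Exit path; max flow = 5.
Certifying cut of size 5: {Hall→Exit, Hall→b, Hall→d, Hall→f, Hall→g}.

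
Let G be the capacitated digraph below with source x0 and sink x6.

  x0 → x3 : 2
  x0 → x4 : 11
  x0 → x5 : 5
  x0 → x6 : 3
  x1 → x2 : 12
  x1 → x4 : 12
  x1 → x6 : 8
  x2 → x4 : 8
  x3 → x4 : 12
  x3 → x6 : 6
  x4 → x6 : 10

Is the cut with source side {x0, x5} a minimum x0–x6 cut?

No — its capacity is 16, but the minimum cut has capacity 15.

Given cut capacity: 2 + 11 + 3 = 16.
Augment x0→x6: bottleneck 3, flow now 3.
Augment x0→x3→x6: bottleneck 2, flow now 5.
Augment x0→x4→x6: bottleneck 10, flow now 15.
No augmenting path remains; maximum flow = 15.
In the residual graph, reachable from x0: {x0, x4, x5}.
Min-cut edges: x0→x3 (2), x0→x6 (3), x4→x6 (10); capacity 2 + 3 + 10 = 15.
Cut capacity 16 exceeds the max flow 15, so it is not minimum.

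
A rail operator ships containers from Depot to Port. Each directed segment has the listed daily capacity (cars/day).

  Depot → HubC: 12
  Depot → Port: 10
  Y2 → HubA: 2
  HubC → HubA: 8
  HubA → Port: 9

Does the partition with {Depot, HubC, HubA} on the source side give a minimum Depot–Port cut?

Given cut capacity: 10 + 9 = 19.
Augment Depot→Port: bottleneck 10, flow now 10.
Augment Depot→HubC→HubA→Port: bottleneck 8, flow now 18.
No augmenting path remains; maximum flow = 18.
In the residual graph, reachable from Depot: {Depot, HubC}.
Min-cut edges: Depot→Port (10), HubC→HubA (8); capacity 10 + 8 = 18.
Cut capacity 19 exceeds the max flow 18, so it is not minimum.

No — its capacity is 19, but the minimum cut has capacity 18.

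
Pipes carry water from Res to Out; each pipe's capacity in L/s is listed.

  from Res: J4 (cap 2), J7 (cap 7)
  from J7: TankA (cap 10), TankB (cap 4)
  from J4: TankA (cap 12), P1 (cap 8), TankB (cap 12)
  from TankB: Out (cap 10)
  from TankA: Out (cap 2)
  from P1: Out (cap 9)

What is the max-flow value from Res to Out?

Augment Res→J7→TankB→Out: bottleneck 4, flow now 4.
Augment Res→J7→TankA→Out: bottleneck 2, flow now 6.
Augment Res→J4→TankB→Out: bottleneck 2, flow now 8.
No augmenting path remains; maximum flow = 8.
In the residual graph, reachable from Res: {Res, J7, TankA}.
Min-cut edges: Res→J4 (2), J7→TankB (4), TankA→Out (2); capacity 2 + 4 + 2 = 8.
This cut is saturated, so no flow can exceed 8.

8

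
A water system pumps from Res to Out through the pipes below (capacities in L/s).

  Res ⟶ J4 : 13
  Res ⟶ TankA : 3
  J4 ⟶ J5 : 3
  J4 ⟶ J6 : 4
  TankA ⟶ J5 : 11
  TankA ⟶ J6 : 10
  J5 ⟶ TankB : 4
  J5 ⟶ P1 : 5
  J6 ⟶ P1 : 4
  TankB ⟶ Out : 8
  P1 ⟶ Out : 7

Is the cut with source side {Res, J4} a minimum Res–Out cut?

Given cut capacity: 3 + 3 + 4 = 10.
Augment Res→J4→J5→TankB→Out: bottleneck 3, flow now 3.
Augment Res→J4→J6→P1→Out: bottleneck 4, flow now 7.
Augment Res→TankA→J5→TankB→Out: bottleneck 1, flow now 8.
Augment Res→TankA→J5→P1→Out: bottleneck 2, flow now 10.
No augmenting path remains; maximum flow = 10.
Cut capacity 10 equals the max flow, so it is a minimum cut.

Yes — it is a minimum cut (capacity 10).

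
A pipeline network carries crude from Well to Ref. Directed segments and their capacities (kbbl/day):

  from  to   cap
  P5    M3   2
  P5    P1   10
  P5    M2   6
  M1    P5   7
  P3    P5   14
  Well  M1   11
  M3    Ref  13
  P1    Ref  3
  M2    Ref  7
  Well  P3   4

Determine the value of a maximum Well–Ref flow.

11

Augment Well→M1→P5→M3→Ref: bottleneck 2, flow now 2.
Augment Well→M1→P5→P1→Ref: bottleneck 3, flow now 5.
Augment Well→M1→P5→M2→Ref: bottleneck 2, flow now 7.
Augment Well→P3→P5→M2→Ref: bottleneck 4, flow now 11.
No augmenting path remains; maximum flow = 11.
In the residual graph, reachable from Well: {Well, M1}.
Min-cut edges: Well→P3 (4), M1→P5 (7); capacity 4 + 7 = 11.
This cut is saturated, so no flow can exceed 11.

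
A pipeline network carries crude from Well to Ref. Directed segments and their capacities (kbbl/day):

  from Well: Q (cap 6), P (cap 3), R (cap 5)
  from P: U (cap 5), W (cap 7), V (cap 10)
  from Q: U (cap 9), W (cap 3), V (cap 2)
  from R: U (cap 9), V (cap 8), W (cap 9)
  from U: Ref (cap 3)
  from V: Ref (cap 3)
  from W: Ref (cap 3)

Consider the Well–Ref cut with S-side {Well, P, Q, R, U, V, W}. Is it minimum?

Given cut capacity: 3 + 3 + 3 = 9.
Augment Well→P→U→Ref: bottleneck 3, flow now 3.
Augment Well→Q→V→Ref: bottleneck 2, flow now 5.
Augment Well→Q→W→Ref: bottleneck 3, flow now 8.
Augment Well→R→V→Ref: bottleneck 1, flow now 9.
No augmenting path remains; maximum flow = 9.
Cut capacity 9 equals the max flow, so it is a minimum cut.

Yes — it is a minimum cut (capacity 9).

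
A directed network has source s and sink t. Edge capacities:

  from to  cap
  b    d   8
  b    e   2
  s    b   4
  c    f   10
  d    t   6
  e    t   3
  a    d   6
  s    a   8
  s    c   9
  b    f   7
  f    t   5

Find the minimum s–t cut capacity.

Augment s→a→d→t: bottleneck 6, flow now 6.
Augment s→b→e→t: bottleneck 2, flow now 8.
Augment s→b→f→t: bottleneck 2, flow now 10.
Augment s→c→f→t: bottleneck 3, flow now 13.
No augmenting path remains; maximum flow = 13.
By max-flow min-cut, the minimum cut capacity equals the max flow.
In the residual graph, reachable from s: {s, a, b, c, d, f}.
Min-cut edges: b→e (2), d→t (6), f→t (5); capacity 2 + 6 + 5 = 13.

13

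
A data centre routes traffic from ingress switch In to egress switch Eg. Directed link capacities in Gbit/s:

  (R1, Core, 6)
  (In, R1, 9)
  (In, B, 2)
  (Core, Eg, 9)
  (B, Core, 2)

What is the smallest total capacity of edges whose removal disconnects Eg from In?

8

Augment In→R1→Core→Eg: bottleneck 6, flow now 6.
Augment In→B→Core→Eg: bottleneck 2, flow now 8.
No augmenting path remains; maximum flow = 8.
By max-flow min-cut, the minimum cut capacity equals the max flow.
In the residual graph, reachable from In: {In, R1}.
Min-cut edges: In→B (2), R1→Core (6); capacity 2 + 6 = 8.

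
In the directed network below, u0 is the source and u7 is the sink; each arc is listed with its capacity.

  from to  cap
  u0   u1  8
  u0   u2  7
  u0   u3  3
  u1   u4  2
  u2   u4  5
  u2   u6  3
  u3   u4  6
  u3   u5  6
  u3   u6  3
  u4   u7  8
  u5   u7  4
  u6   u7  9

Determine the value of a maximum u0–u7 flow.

12

Augment u0→u1→u4→u7: bottleneck 2, flow now 2.
Augment u0→u2→u4→u7: bottleneck 5, flow now 7.
Augment u0→u2→u6→u7: bottleneck 2, flow now 9.
Augment u0→u3→u4→u7: bottleneck 1, flow now 10.
Augment u0→u3→u5→u7: bottleneck 2, flow now 12.
No augmenting path remains; maximum flow = 12.
In the residual graph, reachable from u0: {u0, u1}.
Min-cut edges: u0→u2 (7), u0→u3 (3), u1→u4 (2); capacity 7 + 3 + 2 = 12.
This cut is saturated, so no flow can exceed 12.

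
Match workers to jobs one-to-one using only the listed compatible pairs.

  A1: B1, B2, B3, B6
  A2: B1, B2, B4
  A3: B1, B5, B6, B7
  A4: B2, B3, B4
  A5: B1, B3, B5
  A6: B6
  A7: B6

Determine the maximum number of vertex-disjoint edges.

6

Unit-capacity flow: source→left, listed edges, right→sink; max matching = max flow.
Augmenting path A1→B1 (+1); matched 1.
Augmenting path A2→B2 (+1); matched 2.
Augmenting path A3→B5 (+1); matched 3.
Augmenting path A4→B3 (+1); matched 4.
Augmenting path A6→B6 (+1); matched 5.
Augmenting path A5→B3→A4→B4 (+1); matched 6.
No augmenting path remains; maximum matching = 6.
König certificate: {A1, A2, A3, A4, A5, B6} is a vertex cover of size 6 (every listed pair touches it), so no matching can be larger.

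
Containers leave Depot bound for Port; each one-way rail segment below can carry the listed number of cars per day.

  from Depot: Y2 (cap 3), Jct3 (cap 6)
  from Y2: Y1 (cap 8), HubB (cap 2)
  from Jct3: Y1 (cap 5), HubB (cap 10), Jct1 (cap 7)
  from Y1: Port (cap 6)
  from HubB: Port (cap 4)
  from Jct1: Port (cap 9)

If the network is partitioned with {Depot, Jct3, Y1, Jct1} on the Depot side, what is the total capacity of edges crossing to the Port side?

28

Edges leaving {Depot, Jct3, Y1, Jct1}: Depot→Y2 (3), Jct3→HubB (10), Y1→Port (6), Jct1→Port (9).
Cut capacity = 3 + 10 + 6 + 9 = 28.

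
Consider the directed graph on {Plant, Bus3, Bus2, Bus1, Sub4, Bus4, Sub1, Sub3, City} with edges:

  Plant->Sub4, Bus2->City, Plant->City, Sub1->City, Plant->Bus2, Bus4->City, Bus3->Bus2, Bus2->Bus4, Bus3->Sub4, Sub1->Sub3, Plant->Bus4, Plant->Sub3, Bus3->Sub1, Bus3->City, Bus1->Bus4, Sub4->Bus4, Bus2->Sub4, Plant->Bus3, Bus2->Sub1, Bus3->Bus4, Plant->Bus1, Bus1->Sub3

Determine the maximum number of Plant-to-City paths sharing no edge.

Assign every edge capacity 1; by Menger, the answer equals the max flow.
Path Plant→City (+1); total 1.
Path Plant→Bus3→City (+1); total 2.
Path Plant→Bus2→City (+1); total 3.
Path Plant→Bus4→City (+1); total 4.
No residual Plant→City path; max flow = 4.
Certifying cut of size 4: {Bus4→City, Plant→Bus2, Plant→Bus3, Plant→City}.

4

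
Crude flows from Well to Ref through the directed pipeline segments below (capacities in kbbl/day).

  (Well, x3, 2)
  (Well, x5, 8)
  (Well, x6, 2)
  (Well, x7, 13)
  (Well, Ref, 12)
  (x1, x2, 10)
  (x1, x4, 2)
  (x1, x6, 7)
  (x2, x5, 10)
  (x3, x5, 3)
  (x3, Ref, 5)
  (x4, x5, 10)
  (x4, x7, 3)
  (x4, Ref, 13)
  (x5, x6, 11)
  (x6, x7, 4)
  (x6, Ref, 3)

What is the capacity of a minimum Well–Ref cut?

17

Augment Well→Ref: bottleneck 12, flow now 12.
Augment Well→x3→Ref: bottleneck 2, flow now 14.
Augment Well→x6→Ref: bottleneck 2, flow now 16.
Augment Well→x5→x6→Ref: bottleneck 1, flow now 17.
No augmenting path remains; maximum flow = 17.
By max-flow min-cut, the minimum cut capacity equals the max flow.
In the residual graph, reachable from Well: {Well, x5, x6, x7}.
Min-cut edges: Well→x3 (2), Well→Ref (12), x6→Ref (3); capacity 2 + 12 + 3 = 17.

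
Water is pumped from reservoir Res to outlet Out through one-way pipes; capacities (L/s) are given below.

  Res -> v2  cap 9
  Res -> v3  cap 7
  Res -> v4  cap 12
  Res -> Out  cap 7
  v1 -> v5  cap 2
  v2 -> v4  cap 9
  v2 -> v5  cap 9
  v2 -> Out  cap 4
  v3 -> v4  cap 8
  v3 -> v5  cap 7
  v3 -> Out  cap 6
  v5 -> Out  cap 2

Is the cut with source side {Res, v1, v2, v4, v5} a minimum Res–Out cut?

No — its capacity is 20, but the minimum cut has capacity 19.

Given cut capacity: 7 + 7 + 4 + 2 = 20.
Augment Res→Out: bottleneck 7, flow now 7.
Augment Res→v2→Out: bottleneck 4, flow now 11.
Augment Res→v3→Out: bottleneck 6, flow now 17.
Augment Res→v2→v5→Out: bottleneck 2, flow now 19.
No augmenting path remains; maximum flow = 19.
In the residual graph, reachable from Res: {Res, v2, v3, v4, v5}.
Min-cut edges: Res→Out (7), v2→Out (4), v3→Out (6), v5→Out (2); capacity 7 + 4 + 6 + 2 = 19.
Cut capacity 20 exceeds the max flow 19, so it is not minimum.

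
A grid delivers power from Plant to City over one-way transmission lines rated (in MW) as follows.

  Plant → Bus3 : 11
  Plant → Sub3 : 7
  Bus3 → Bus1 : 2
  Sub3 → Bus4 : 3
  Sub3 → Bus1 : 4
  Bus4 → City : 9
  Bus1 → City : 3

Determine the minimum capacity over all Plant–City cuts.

Augment Plant→Bus3→Bus1→City: bottleneck 2, flow now 2.
Augment Plant→Sub3→Bus4→City: bottleneck 3, flow now 5.
Augment Plant→Sub3→Bus1→City: bottleneck 1, flow now 6.
No augmenting path remains; maximum flow = 6.
By max-flow min-cut, the minimum cut capacity equals the max flow.
In the residual graph, reachable from Plant: {Plant, Bus3, Sub3, Bus1}.
Min-cut edges: Sub3→Bus4 (3), Bus1→City (3); capacity 3 + 3 = 6.

6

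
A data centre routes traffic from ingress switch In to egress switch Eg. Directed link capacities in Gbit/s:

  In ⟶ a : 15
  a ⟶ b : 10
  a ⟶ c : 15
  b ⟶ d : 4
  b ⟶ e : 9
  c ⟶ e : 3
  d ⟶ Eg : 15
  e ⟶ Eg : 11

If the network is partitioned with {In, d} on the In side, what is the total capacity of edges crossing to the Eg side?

30

Edges leaving {In, d}: In→a (15), d→Eg (15).
Cut capacity = 15 + 15 = 30.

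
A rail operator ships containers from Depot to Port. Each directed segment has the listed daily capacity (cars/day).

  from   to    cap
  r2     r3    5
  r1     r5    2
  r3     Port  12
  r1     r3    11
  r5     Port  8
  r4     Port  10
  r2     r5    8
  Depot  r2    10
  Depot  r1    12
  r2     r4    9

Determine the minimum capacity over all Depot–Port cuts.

22

Augment Depot→r1→r3→Port: bottleneck 11, flow now 11.
Augment Depot→r1→r5→Port: bottleneck 1, flow now 12.
Augment Depot→r2→r3→Port: bottleneck 1, flow now 13.
Augment Depot→r2→r4→Port: bottleneck 9, flow now 22.
No augmenting path remains; maximum flow = 22.
By max-flow min-cut, the minimum cut capacity equals the max flow.
In the residual graph, reachable from Depot: {Depot}.
Min-cut edges: Depot→r1 (12), Depot→r2 (10); capacity 12 + 10 = 22.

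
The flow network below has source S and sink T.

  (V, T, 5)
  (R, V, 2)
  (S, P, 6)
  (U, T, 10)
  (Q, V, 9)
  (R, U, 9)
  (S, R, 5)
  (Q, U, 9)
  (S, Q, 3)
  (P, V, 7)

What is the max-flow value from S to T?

13

Augment S→P→V→T: bottleneck 5, flow now 5.
Augment S→Q→U→T: bottleneck 3, flow now 8.
Augment S→R→U→T: bottleneck 5, flow now 13.
No augmenting path remains; maximum flow = 13.
In the residual graph, reachable from S: {S, P, V}.
Min-cut edges: S→Q (3), S→R (5), V→T (5); capacity 3 + 5 + 5 = 13.
This cut is saturated, so no flow can exceed 13.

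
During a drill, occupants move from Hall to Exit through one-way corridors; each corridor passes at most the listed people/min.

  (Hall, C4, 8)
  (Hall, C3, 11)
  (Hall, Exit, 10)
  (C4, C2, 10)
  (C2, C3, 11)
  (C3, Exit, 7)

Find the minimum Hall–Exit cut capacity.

Augment Hall→Exit: bottleneck 10, flow now 10.
Augment Hall→C3→Exit: bottleneck 7, flow now 17.
No augmenting path remains; maximum flow = 17.
By max-flow min-cut, the minimum cut capacity equals the max flow.
In the residual graph, reachable from Hall: {Hall, C4, C2, C3}.
Min-cut edges: Hall→Exit (10), C3→Exit (7); capacity 10 + 7 = 17.

17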